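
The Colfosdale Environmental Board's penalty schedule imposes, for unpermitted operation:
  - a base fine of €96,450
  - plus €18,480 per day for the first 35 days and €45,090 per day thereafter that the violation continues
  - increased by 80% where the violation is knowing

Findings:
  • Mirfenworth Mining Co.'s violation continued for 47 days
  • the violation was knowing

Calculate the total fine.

First 35 days: 35 × €18,480 = €646,800
Remaining days: (47 − 35) × €45,090 = €541,080
Per-day component: €646,800 + €541,080 = €1,187,880
Base plus per-day: €96,450 + €1,187,880 = €1,284,330
Enhancement: 80% of €1,284,330 = €1,027,464
Enhanced fine: €1,284,330 + €1,027,464 = €2,311,794

€2,311,794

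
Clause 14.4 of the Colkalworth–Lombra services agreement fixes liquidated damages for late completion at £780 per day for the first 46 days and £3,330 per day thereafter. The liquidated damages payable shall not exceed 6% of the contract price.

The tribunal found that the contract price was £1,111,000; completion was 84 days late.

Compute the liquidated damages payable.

£66,660

First 46 days: 46 × £780 = £35,880
Remaining days: (84 − 46) × £3,330 = £126,540
Accrued per-day damages: £35,880 + £126,540 = £162,420
Cap: 6% of £1,111,000 = £66,660
Cap at £66,660: £162,420 exceeds the cap → £66,660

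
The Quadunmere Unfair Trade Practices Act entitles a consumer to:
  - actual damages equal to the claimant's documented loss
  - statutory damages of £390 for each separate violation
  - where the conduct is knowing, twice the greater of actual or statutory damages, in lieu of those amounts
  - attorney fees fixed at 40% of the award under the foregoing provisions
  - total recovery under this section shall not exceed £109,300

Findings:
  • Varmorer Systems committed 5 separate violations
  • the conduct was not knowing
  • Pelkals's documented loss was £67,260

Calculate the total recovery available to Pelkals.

£96,894

Statutory damages: 5 × £390 = £1,950
Conduct not knowing: the in-lieu enhancement does not apply.
Actual plus statutory damages: £67,260 + £1,950 = £69,210
Attorney fees: 40% of £69,210 = £27,684
Total before cap: £69,210 + £27,684 = £96,894
Cap at £109,300: £96,894 is within the cap, no reduction.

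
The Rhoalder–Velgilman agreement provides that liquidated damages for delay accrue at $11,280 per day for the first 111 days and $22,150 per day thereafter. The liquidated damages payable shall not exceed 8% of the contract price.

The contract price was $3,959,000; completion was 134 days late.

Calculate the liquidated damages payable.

First 111 days: 111 × $11,280 = $1,252,080
Remaining days: (134 − 111) × $22,150 = $509,450
Accrued per-day damages: $1,252,080 + $509,450 = $1,761,530
Cap: 8% of $3,959,000 = $316,720
Cap at $316,720: $1,761,530 exceeds the cap → $316,720

Liquidated damages: $316,720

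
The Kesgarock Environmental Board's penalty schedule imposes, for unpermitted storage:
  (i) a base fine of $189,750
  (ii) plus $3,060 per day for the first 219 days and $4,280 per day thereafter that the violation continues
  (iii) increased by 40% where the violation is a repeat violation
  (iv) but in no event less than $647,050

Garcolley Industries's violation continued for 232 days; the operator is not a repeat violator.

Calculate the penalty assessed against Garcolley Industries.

Civil penalty: $915,530

First 219 days: 219 × $3,060 = $670,140
Remaining days: (232 − 219) × $4,280 = $55,640
Per-day component: $670,140 + $55,640 = $725,780
Base plus per-day: $189,750 + $725,780 = $915,530
The operator is not a repeat violator: no 40% increase.
Minimum $647,050: $915,530 meets the minimum, no increase.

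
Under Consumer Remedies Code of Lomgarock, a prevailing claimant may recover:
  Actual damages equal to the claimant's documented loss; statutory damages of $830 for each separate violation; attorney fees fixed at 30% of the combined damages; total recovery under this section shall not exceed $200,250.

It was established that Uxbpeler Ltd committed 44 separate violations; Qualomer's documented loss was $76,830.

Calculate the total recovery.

Statutory damages: 44 × $830 = $36,520
Combined damages: $76,830 + $36,520 = $113,350
Attorney fees: 30% of $113,350 = $34,005
Total before cap: $113,350 + $34,005 = $147,355
Cap at $200,250: $147,355 is within the cap, no reduction.

Total recovery: $147,355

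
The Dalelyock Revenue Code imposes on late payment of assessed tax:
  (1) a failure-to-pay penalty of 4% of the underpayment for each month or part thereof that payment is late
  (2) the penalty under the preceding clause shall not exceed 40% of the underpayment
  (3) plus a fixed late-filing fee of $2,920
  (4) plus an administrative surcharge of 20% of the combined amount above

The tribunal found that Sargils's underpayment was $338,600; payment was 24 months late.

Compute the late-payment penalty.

Penalty: $166,032

Accrued rate: 4% × 24 = 96%, capped at 40% → 40%
Failure-to-pay penalty: 40% of $338,600 = $135,440
Penalty before surcharge: $135,440 + $2,920 = $138,360
Administrative surcharge: 20% of $138,360 = $27,672
Total penalty: $138,360 + $27,672 = $166,032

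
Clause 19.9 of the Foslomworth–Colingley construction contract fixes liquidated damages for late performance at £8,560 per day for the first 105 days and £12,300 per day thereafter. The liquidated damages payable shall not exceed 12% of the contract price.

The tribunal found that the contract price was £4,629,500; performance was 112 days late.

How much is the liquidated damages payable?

Liquidated damages: £555,540

First 105 days: 105 × £8,560 = £898,800
Remaining days: (112 − 105) × £12,300 = £86,100
Accrued per-day damages: £898,800 + £86,100 = £984,900
Cap: 12% of £4,629,500 = £555,540
Cap at £555,540: £984,900 exceeds the cap → £555,540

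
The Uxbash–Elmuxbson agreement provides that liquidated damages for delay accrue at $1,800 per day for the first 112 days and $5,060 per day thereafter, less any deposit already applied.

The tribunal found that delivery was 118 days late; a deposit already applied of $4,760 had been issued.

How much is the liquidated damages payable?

$227,200

First 112 days: 112 × $1,800 = $201,600
Remaining days: (118 − 112) × $5,060 = $30,360
Accrued per-day damages: $201,600 + $30,360 = $231,960
Less deposit already applied: $231,960 − $4,760 = $227,200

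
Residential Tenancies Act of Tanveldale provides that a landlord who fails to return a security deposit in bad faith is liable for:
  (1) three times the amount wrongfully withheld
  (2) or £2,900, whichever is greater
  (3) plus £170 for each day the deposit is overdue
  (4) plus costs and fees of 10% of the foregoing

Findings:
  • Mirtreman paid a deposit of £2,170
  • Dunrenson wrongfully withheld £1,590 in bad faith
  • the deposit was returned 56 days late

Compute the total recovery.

£15,719

Trebled: 3 × £1,590 = £4,770
Minimum £2,900: £4,770 meets the minimum, no increase.
Late-return penalty: 56 × £170 = £9,520
Damages plus late penalty: £4,770 + £9,520 = £14,290
Costs and fees: 10% of £14,290 = £1,429
Total recovery: £14,290 + £1,429 = £15,719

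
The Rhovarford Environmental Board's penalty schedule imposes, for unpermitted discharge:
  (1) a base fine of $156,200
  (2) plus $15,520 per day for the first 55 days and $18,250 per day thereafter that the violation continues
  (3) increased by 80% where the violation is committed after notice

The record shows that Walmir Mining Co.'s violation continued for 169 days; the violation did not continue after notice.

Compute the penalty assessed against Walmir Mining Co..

Civil penalty: $3,090,300

First 55 days: 55 × $15,520 = $853,600
Remaining days: (169 − 55) × $18,250 = $2,080,500
Per-day component: $853,600 + $2,080,500 = $2,934,100
Base plus per-day: $156,200 + $2,934,100 = $3,090,300
The violation did not continue after notice: no 80% increase.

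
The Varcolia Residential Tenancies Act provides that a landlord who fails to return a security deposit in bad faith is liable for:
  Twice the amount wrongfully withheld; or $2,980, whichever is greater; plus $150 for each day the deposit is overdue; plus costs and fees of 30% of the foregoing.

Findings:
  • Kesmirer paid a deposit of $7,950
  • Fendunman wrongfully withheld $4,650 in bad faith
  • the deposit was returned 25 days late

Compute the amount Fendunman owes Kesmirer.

Doubled: 2 × $4,650 = $9,300
Minimum $2,980: $9,300 meets the minimum, no increase.
Late-return penalty: 25 × $150 = $3,750
Damages plus late penalty: $9,300 + $3,750 = $13,050
Costs and fees: 30% of $13,050 = $3,915
Total recovery: $13,050 + $3,915 = $16,965

$16,965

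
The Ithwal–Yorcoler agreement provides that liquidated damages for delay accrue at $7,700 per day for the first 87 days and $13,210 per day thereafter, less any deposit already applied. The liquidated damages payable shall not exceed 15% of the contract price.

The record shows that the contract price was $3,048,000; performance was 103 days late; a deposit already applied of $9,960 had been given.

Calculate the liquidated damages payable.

Liquidated damages: $457,200

First 87 days: 87 × $7,700 = $669,900
Remaining days: (103 − 87) × $13,210 = $211,360
Accrued per-day damages: $669,900 + $211,360 = $881,260
Less deposit already applied: $881,260 − $9,960 = $871,300
Cap: 15% of $3,048,000 = $457,200
Cap at $457,200: $871,300 exceeds the cap → $457,200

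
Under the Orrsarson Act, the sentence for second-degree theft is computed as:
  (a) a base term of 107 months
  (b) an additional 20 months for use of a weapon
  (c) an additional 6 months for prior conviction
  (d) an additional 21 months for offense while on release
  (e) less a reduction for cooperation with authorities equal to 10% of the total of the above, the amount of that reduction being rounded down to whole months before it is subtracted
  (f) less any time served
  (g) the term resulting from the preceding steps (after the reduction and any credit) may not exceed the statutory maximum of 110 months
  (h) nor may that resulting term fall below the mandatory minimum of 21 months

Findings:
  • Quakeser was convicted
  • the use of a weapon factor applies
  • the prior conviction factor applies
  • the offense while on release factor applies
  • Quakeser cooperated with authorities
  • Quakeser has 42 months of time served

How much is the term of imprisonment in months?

Sentence: 97 months

Use of a weapon enhancement: +20 months
Prior conviction enhancement: +6 months
Offense while on release enhancement: +21 months
Adjusted term: 107 months + 20 months + 6 months + 21 months = 154 months
Cooperation with authorities reduction: 10% of 154 months = 15 months (rounded down)
After reduction: 154 − 15 = 139 months
Less time served: 139 months − 42 months = 97 months
Cap at 110 months: 97 months is within the cap, no reduction.
Minimum 21 months: 97 months meets the minimum, no increase.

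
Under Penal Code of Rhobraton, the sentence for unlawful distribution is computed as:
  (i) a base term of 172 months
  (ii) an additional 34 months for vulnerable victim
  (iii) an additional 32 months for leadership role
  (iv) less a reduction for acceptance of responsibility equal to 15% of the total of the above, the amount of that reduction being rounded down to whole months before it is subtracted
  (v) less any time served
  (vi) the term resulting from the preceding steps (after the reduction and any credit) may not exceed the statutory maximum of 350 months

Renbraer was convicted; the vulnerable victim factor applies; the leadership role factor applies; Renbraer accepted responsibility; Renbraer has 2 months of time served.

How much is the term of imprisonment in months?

Vulnerable victim enhancement: +34 months
Leadership role enhancement: +32 months
Adjusted term: 172 months + 34 months + 32 months = 238 months
Acceptance of responsibility reduction: 15% of 238 months = 35 months (rounded down)
After reduction: 238 − 35 = 203 months
Less time served: 203 months − 2 months = 201 months
Cap at 350 months: 201 months is within the cap, no reduction.

201 months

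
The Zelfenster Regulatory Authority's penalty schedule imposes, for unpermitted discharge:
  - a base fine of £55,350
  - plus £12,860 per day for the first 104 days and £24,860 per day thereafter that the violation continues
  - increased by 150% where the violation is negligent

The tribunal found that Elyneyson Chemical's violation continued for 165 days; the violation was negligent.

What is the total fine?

First 104 days: 104 × £12,860 = £1,337,440
Remaining days: (165 − 104) × £24,860 = £1,516,460
Per-day component: £1,337,440 + £1,516,460 = £2,853,900
Base plus per-day: £55,350 + £2,853,900 = £2,909,250
Enhancement: 150% of £2,909,250 = £4,363,875
Enhanced fine: £2,909,250 + £4,363,875 = £7,273,125

£7,273,125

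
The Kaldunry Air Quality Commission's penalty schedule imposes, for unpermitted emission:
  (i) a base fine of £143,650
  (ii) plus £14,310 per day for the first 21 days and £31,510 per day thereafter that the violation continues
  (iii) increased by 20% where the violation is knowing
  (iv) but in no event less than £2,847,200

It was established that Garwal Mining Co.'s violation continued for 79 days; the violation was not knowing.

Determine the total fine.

£2,847,200

First 21 days: 21 × £14,310 = £300,510
Remaining days: (79 − 21) × £31,510 = £1,827,580
Per-day component: £300,510 + £1,827,580 = £2,128,090
Base plus per-day: £143,650 + £2,128,090 = £2,271,740
The violation was not knowing: no 20% increase.
Minimum £2,847,200: £2,271,740 is below the minimum → £2,847,200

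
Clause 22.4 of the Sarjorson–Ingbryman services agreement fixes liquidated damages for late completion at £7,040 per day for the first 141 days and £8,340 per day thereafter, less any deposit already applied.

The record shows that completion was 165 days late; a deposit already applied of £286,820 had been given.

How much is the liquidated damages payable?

£905,980

First 141 days: 141 × £7,040 = £992,640
Remaining days: (165 − 141) × £8,340 = £200,160
Accrued per-day damages: £992,640 + £200,160 = £1,192,800
Less deposit already applied: £1,192,800 − £286,820 = £905,980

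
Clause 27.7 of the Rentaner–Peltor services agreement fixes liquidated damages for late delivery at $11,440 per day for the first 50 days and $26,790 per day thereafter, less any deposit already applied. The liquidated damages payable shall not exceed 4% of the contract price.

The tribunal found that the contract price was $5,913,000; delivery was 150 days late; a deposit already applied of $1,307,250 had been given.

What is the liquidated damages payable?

$236,520

First 50 days: 50 × $11,440 = $572,000
Remaining days: (150 − 50) × $26,790 = $2,679,000
Accrued per-day damages: $572,000 + $2,679,000 = $3,251,000
Less deposit already applied: $3,251,000 − $1,307,250 = $1,943,750
Cap: 4% of $5,913,000 = $236,520
Cap at $236,520: $1,943,750 exceeds the cap → $236,520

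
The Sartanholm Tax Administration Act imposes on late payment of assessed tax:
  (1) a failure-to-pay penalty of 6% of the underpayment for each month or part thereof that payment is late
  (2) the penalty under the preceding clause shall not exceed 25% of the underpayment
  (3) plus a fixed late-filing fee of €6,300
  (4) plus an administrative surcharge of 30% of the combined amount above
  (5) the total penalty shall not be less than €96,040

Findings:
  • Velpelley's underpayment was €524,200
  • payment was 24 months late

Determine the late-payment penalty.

Accrued rate: 6% × 24 = 144%, capped at 25% → 25%
Failure-to-pay penalty: 25% of €524,200 = €131,050
Penalty before surcharge: €131,050 + €6,300 = €137,350
Administrative surcharge: 30% of €137,350 = €41,205
Total penalty: €137,350 + €41,205 = €178,555
Minimum €96,040: €178,555 meets the minimum, no increase.

€178,555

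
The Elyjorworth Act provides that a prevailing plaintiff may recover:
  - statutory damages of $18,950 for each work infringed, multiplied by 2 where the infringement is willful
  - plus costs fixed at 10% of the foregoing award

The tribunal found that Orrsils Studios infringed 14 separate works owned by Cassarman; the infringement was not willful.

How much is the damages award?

$291,830

Statutory damages: 14 × $18,950 = $265,300
Infringement not willful: no ×2 enhancement.
Costs: 10% of $265,300 = $26,530
Award plus costs: $265,300 + $26,530 = $291,830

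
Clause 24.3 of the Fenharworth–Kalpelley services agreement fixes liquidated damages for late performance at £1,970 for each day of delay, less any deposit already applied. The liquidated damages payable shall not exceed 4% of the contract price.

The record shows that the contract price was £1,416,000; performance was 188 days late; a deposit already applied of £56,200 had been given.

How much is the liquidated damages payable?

Per-day damages: 188 × £1,970 = £370,360
Less deposit already applied: £370,360 − £56,200 = £314,160
Cap: 4% of £1,416,000 = £56,640
Cap at £56,640: £314,160 exceeds the cap → £56,640

£56,640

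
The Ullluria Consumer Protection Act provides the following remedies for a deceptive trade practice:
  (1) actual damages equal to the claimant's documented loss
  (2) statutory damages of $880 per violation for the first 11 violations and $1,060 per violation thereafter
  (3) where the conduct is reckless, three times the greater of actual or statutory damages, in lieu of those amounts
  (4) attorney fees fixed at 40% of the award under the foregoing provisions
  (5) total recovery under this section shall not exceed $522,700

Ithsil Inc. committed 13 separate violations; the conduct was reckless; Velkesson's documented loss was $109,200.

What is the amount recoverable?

$458,640

First 11 violations: 11 × $880 = $9,680
Remaining violations: (13 − 11) × $1,060 = $2,120
Statutory damages: $9,680 + $2,120 = $11,800
Greater of actual damages ($109,200) or statutory damages ($11,800): $109,200
Trebled: 3 × $109,200 = $327,600
Attorney fees: 40% of $327,600 = $131,040
Total before cap: $327,600 + $131,040 = $458,640
Cap at $522,700: $458,640 is within the cap, no reduction.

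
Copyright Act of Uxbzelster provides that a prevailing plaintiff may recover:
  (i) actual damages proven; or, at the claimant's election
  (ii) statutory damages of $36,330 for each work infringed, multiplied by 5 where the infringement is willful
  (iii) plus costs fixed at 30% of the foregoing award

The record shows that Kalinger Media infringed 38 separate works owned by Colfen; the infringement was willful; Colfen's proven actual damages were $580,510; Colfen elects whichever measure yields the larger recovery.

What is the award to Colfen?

$8,973,510

Statutory damages: 38 × $36,330 = $1,380,540
Multiplied by 5: 5 × $1,380,540 = $6,902,700
Greater of actual damages ($580,510) or enhanced statutory damages ($6,902,700): $6,902,700
Costs: 30% of $6,902,700 = $2,070,810
Award plus costs: $6,902,700 + $2,070,810 = $8,973,510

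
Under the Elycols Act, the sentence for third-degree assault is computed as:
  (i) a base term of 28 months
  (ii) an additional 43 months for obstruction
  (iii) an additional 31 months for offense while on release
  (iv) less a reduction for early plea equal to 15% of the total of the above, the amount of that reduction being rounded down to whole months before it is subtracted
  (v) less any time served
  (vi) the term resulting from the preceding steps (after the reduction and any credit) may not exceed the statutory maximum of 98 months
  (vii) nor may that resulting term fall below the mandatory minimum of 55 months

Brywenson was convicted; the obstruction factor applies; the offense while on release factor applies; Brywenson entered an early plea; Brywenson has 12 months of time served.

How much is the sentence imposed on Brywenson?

Obstruction enhancement: +43 months
Offense while on release enhancement: +31 months
Adjusted term: 28 months + 43 months + 31 months = 102 months
Early plea reduction: 15% of 102 months = 15 months (rounded down)
After reduction: 102 − 15 = 87 months
Less time served: 87 months − 12 months = 75 months
Cap at 98 months: 75 months is within the cap, no reduction.
Minimum 55 months: 75 months meets the minimum, no increase.

75 months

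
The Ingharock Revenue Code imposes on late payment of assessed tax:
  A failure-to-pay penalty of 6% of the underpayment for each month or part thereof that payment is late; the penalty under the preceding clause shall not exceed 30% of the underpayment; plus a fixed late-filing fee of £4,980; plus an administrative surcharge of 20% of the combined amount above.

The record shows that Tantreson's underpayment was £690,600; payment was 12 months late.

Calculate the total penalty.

Accrued rate: 6% × 12 = 72%, capped at 30% → 30%
Failure-to-pay penalty: 30% of £690,600 = £207,180
Penalty before surcharge: £207,180 + £4,980 = £212,160
Administrative surcharge: 20% of £212,160 = £42,432
Total penalty: £212,160 + £42,432 = £254,592

£254,592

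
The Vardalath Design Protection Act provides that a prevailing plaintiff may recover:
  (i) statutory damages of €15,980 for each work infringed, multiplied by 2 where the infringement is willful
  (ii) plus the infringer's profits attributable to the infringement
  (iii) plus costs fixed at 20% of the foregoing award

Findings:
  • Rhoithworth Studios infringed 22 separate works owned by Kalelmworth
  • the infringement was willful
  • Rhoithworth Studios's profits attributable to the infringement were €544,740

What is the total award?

€1,497,432

Statutory damages: 22 × €15,980 = €351,560
Doubled: 2 × €351,560 = €703,120
Combined award: €703,120 + €544,740 = €1,247,860
Costs: 20% of €1,247,860 = €249,572
Award plus costs: €1,247,860 + €249,572 = €1,497,432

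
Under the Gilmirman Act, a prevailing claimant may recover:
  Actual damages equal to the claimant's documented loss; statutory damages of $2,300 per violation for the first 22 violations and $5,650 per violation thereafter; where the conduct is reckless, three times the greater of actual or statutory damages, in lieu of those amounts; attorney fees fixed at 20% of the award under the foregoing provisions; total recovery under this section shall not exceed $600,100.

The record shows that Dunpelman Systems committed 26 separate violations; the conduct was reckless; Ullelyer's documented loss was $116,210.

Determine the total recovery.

First 22 violations: 22 × $2,300 = $50,600
Remaining violations: (26 − 22) × $5,650 = $22,600
Statutory damages: $50,600 + $22,600 = $73,200
Greater of actual damages ($116,210) or statutory damages ($73,200): $116,210
Trebled: 3 × $116,210 = $348,630
Attorney fees: 20% of $348,630 = $69,726
Total before cap: $348,630 + $69,726 = $418,356
Cap at $600,100: $418,356 is within the cap, no reduction.

$418,356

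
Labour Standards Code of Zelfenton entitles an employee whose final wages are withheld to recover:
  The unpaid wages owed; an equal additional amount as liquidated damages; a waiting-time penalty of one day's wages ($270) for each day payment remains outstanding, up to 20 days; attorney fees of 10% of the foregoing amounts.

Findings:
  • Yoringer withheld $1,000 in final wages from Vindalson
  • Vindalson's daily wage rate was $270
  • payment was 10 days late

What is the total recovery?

Liquidated damages (equal amount): $1,000
Penalty days: min(10, 20) = 10
Waiting-time penalty: 10 × $270 = $2,700
Subtotal: $1,000 + $1,000 + $2,700 = $4,700
Attorney fees: 10% of $4,700 = $470
Total award: $4,700 + $470 = $5,170

$5,170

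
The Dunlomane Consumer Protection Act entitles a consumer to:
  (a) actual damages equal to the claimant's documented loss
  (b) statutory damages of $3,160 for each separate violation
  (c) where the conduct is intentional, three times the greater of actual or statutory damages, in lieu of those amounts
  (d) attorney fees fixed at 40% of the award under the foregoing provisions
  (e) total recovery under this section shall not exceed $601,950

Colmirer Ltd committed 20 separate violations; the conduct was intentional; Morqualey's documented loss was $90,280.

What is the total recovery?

$379,176

Statutory damages: 20 × $3,160 = $63,200
Greater of actual damages ($90,280) or statutory damages ($63,200): $90,280
Trebled: 3 × $90,280 = $270,840
Attorney fees: 40% of $270,840 = $108,336
Total before cap: $270,840 + $108,336 = $379,176
Cap at $601,950: $379,176 is within the cap, no reduction.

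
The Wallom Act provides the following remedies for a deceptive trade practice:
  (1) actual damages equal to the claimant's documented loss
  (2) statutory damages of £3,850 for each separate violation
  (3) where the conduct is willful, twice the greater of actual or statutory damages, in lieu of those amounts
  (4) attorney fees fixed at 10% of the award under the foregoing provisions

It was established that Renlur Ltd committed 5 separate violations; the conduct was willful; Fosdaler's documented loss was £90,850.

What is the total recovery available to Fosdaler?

£199,870

Statutory damages: 5 × £3,850 = £19,250
Greater of actual damages (£90,850) or statutory damages (£19,250): £90,850
Doubled: 2 × £90,850 = £181,700
Attorney fees: 10% of £181,700 = £18,170
Total recovery: £181,700 + £18,170 = £199,870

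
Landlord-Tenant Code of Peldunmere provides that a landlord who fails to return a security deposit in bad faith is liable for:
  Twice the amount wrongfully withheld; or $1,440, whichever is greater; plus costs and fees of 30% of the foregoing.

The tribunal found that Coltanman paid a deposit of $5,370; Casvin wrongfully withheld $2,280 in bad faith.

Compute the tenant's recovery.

Doubled: 2 × $2,280 = $4,560
Minimum $1,440: $4,560 meets the minimum, no increase.
Costs and fees: 30% of $4,560 = $1,368
Total recovery: $4,560 + $1,368 = $5,928

$5,928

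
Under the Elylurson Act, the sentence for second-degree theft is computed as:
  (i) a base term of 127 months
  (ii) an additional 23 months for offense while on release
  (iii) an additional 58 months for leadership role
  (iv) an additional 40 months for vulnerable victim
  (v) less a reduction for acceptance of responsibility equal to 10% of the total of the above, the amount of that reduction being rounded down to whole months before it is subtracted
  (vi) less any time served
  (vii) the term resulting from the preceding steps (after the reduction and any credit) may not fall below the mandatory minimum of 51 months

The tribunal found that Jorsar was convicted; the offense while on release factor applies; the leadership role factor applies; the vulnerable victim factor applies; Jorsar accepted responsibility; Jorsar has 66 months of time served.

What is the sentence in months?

Sentence: 158 months

Offense while on release enhancement: +23 months
Leadership role enhancement: +58 months
Vulnerable victim enhancement: +40 months
Adjusted term: 127 months + 23 months + 58 months + 40 months = 248 months
Acceptance of responsibility reduction: 10% of 248 months = 24 months (rounded down)
After reduction: 248 − 24 = 224 months
Less time served: 224 months − 66 months = 158 months
Minimum 51 months: 158 months meets the minimum, no increase.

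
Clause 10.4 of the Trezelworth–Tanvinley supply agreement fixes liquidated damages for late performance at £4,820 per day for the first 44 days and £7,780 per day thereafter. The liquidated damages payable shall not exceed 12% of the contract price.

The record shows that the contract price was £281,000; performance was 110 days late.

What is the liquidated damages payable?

First 44 days: 44 × £4,820 = £212,080
Remaining days: (110 − 44) × £7,780 = £513,480
Accrued per-day damages: £212,080 + £513,480 = £725,560
Cap: 12% of £281,000 = £33,720
Cap at £33,720: £725,560 exceeds the cap → £33,720

£33,720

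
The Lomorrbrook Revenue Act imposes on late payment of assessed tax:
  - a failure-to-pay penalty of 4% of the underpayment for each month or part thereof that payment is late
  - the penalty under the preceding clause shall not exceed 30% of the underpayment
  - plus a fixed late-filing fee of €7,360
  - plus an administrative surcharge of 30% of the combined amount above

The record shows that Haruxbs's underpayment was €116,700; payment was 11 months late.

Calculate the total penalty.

Accrued rate: 4% × 11 = 44%, capped at 30% → 30%
Failure-to-pay penalty: 30% of €116,700 = €35,010
Penalty before surcharge: €35,010 + €7,360 = €42,370
Administrative surcharge: 30% of €42,370 = €12,711
Total penalty: €42,370 + €12,711 = €55,081

€55,081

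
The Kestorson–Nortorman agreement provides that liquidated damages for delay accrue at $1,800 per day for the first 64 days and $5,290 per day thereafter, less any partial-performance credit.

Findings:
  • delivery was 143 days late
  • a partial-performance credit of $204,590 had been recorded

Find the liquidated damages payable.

First 64 days: 64 × $1,800 = $115,200
Remaining days: (143 − 64) × $5,290 = $417,910
Accrued per-day damages: $115,200 + $417,910 = $533,110
Less partial-performance credit: $533,110 − $204,590 = $328,520

$328,520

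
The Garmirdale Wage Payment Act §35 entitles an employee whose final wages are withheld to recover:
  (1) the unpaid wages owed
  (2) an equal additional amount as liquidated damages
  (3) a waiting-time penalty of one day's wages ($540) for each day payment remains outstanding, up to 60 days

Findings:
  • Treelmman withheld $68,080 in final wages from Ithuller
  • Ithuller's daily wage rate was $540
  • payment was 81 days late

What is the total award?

$168,560

Liquidated damages (equal amount): $68,080
Penalty days: min(81, 60) = 60
Waiting-time penalty: 60 × $540 = $32,400
Total award: $68,080 + $68,080 + $32,400 = $168,560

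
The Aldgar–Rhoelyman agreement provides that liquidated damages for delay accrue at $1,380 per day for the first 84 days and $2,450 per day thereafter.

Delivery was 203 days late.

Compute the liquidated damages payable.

$407,470

First 84 days: 84 × $1,380 = $115,920
Remaining days: (203 − 84) × $2,450 = $291,550
Accrued per-day damages: $115,920 + $291,550 = $407,470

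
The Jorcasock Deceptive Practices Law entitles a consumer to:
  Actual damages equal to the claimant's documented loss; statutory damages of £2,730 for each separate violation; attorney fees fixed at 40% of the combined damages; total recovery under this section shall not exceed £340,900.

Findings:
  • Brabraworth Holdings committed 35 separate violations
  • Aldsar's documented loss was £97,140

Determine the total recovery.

Statutory damages: 35 × £2,730 = £95,550
Combined damages: £97,140 + £95,550 = £192,690
Attorney fees: 40% of £192,690 = £77,076
Total before cap: £192,690 + £77,076 = £269,766
Cap at £340,900: £269,766 is within the cap, no reduction.

£269,766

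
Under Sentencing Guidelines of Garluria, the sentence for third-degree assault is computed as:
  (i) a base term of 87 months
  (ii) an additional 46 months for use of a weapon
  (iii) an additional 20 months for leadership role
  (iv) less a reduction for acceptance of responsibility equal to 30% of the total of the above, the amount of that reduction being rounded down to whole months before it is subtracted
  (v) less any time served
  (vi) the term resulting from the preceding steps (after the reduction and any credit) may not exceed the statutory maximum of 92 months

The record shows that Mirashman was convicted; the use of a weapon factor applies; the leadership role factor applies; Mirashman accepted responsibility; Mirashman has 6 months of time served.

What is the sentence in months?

92 months

Use of a weapon enhancement: +46 months
Leadership role enhancement: +20 months
Adjusted term: 87 months + 46 months + 20 months = 153 months
Acceptance of responsibility reduction: 30% of 153 months = 45 months (rounded down)
After reduction: 153 − 45 = 108 months
Less time served: 108 months − 6 months = 102 months
Cap at 92 months: 102 months exceeds the cap → 92 months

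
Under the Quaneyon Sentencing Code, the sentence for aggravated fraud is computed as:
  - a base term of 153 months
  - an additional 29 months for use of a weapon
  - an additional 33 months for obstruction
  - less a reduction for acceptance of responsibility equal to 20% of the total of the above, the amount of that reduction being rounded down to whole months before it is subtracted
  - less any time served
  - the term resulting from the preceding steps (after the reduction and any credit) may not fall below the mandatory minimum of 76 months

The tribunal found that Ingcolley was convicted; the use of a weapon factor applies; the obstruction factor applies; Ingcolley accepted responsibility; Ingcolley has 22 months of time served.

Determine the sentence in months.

Use of a weapon enhancement: +29 months
Obstruction enhancement: +33 months
Adjusted term: 153 months + 29 months + 33 months = 215 months
Acceptance of responsibility reduction: 20% of 215 months = 43 months (rounded down)
After reduction: 215 − 43 = 172 months
Less time served: 172 months − 22 months = 150 months
Minimum 76 months: 150 months meets the minimum, no increase.

Sentence: 150 months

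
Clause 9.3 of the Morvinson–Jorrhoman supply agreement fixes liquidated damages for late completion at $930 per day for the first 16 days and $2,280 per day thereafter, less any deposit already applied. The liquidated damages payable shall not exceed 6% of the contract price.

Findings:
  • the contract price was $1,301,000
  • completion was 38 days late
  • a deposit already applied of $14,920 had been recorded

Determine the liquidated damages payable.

$50,120

First 16 days: 16 × $930 = $14,880
Remaining days: (38 − 16) × $2,280 = $50,160
Accrued per-day damages: $14,880 + $50,160 = $65,040
Less deposit already applied: $65,040 − $14,920 = $50,120
Cap: 6% of $1,301,000 = $78,060
Cap at $78,060: $50,120 is within the cap, no reduction.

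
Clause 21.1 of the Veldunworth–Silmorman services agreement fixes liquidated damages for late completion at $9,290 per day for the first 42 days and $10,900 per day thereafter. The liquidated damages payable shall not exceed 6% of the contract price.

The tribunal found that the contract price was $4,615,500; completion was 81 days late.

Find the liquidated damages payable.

First 42 days: 42 × $9,290 = $390,180
Remaining days: (81 − 42) × $10,900 = $425,100
Accrued per-day damages: $390,180 + $425,100 = $815,280
Cap: 6% of $4,615,500 = $276,930
Cap at $276,930: $815,280 exceeds the cap → $276,930

Liquidated damages: $276,930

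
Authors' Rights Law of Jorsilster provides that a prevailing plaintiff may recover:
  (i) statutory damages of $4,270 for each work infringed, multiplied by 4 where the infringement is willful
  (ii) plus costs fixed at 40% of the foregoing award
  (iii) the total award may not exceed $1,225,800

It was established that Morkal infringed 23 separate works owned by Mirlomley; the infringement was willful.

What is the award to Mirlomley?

$549,976

Statutory damages: 23 × $4,270 = $98,210
Multiplied by 4: 4 × $98,210 = $392,840
Costs: 40% of $392,840 = $157,136
Award plus costs: $392,840 + $157,136 = $549,976
Cap at $1,225,800: $549,976 is within the cap, no reduction.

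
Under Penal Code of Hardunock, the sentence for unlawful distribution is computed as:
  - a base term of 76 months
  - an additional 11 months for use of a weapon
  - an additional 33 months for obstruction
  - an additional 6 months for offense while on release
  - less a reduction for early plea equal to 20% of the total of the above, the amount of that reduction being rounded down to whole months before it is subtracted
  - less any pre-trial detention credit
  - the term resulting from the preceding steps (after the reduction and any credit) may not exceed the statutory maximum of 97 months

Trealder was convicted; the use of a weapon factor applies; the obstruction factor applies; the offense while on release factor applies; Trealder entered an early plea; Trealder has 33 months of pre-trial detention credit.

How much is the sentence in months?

Sentence: 68 months

Use of a weapon enhancement: +11 months
Obstruction enhancement: +33 months
Offense while on release enhancement: +6 months
Adjusted term: 76 months + 11 months + 33 months + 6 months = 126 months
Early plea reduction: 20% of 126 months = 25 months (rounded down)
After reduction: 126 − 25 = 101 months
Less pre-trial detention credit: 101 months − 33 months = 68 months
Cap at 97 months: 68 months is within the cap, no reduction.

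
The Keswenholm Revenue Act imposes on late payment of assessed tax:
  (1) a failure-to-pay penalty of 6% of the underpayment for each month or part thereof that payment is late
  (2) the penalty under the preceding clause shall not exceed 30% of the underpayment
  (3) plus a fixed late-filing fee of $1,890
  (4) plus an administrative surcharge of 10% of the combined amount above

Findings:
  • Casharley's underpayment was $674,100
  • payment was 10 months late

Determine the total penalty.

Accrued rate: 6% × 10 = 60%, capped at 30% → 30%
Failure-to-pay penalty: 30% of $674,100 = $202,230
Penalty before surcharge: $202,230 + $1,890 = $204,120
Administrative surcharge: 10% of $204,120 = $20,412
Total penalty: $204,120 + $20,412 = $224,532

Penalty: $224,532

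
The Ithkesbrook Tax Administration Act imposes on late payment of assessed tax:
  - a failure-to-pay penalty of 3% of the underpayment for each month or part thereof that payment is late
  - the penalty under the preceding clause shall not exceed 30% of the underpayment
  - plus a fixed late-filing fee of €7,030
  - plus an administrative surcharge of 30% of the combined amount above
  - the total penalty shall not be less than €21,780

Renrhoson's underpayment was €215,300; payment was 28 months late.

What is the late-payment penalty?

Accrued rate: 3% × 28 = 84%, capped at 30% → 30%
Failure-to-pay penalty: 30% of €215,300 = €64,590
Penalty before surcharge: €64,590 + €7,030 = €71,620
Administrative surcharge: 30% of €71,620 = €21,486
Total penalty: €71,620 + €21,486 = €93,106
Minimum €21,780: €93,106 meets the minimum, no increase.

€93,106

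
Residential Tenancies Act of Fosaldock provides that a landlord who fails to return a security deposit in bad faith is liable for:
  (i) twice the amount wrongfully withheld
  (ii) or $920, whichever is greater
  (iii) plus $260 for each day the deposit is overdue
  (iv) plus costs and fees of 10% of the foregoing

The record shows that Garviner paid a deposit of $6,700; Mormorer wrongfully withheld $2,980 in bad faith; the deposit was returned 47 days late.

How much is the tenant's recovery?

Recovery: $19,998

Doubled: 2 × $2,980 = $5,960
Minimum $920: $5,960 meets the minimum, no increase.
Late-return penalty: 47 × $260 = $12,220
Damages plus late penalty: $5,960 + $12,220 = $18,180
Costs and fees: 10% of $18,180 = $1,818
Total recovery: $18,180 + $1,818 = $19,998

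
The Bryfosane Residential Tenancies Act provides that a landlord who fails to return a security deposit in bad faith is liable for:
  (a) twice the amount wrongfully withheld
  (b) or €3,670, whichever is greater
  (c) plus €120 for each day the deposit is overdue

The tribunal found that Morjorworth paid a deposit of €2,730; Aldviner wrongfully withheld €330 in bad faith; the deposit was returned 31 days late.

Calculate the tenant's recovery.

€7,390

Doubled: 2 × €330 = €660
Minimum €3,670: €660 is below the minimum → €3,670
Late-return penalty: 31 × €120 = €3,720
Damages plus late penalty: €3,670 + €3,720 = €7,390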